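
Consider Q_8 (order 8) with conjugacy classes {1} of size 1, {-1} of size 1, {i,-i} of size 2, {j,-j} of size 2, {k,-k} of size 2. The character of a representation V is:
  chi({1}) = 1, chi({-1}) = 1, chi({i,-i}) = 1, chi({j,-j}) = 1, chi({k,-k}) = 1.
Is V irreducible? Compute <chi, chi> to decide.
Irreducible: <chi, chi> = 1.

Explanation: <chi, chi> = (1/|G|) sum_C |C| * |chi(C)|^2 = (1/8)[1*|1|^2 + 1*|1|^2 + 2*|1|^2 + 2*|1|^2 + 2*|1|^2]
  = (1/8)[(1) + (1) + (2) + (2) + (2)] = 8/8 = 1.
A character is irreducible iff <chi, chi> = 1, so this representation is irreducible.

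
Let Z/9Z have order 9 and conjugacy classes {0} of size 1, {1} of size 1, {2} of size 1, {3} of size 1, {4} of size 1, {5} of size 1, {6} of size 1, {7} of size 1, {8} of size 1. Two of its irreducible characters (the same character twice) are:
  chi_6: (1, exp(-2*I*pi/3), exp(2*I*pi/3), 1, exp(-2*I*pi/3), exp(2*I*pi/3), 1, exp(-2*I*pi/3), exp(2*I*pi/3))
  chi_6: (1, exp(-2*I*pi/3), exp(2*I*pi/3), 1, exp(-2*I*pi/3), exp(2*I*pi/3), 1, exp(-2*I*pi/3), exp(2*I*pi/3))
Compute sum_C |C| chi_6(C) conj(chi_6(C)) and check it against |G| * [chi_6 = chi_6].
Sum = 9 = |G| = 9; so <chi_6, chi_6> = 1 (norm-1 confirms irreducibility).

Justification: Compute term by term over conjugacy classes (|C| * chi_6(C) * conj(chi_6(C))):
  1*(1)*conj(1) + 1*(exp(-2*I*pi/3))*conj(exp(-2*I*pi/3)) + 1*(exp(2*I*pi/3))*conj(exp(2*I*pi/3)) + 1*(1)*conj(1) + 1*(exp(-2*I*pi/3))*conj(exp(-2*I*pi/3)) + 1*(exp(2*I*pi/3))*conj(exp(2*I*pi/3)) + 1*(1)*conj(1) + 1*(exp(-2*I*pi/3))*conj(exp(-2*I*pi/3)) + 1*(exp(2*I*pi/3))*conj(exp(2*I*pi/3))
  = (1) + (1) + (1) + (1) + (1) + (1) + (1) + (1) + (1)
  = 9.
(Exp terms are combined using exp(i*s)*conj(exp(i*t)) = exp(i*(s-t)), and sums of them are collapsed using the identity that for every m > 1 the m distinct m-th roots of unity sum to 0, e.g. 1 + exp(2*I*pi/3) + exp(-2*I*pi/3) = 0.)
Dividing by |G| = 9 gives 9/9 = 1, matching the row-orthogonality relation <chi_6, chi_6> = [chi_6 = chi_6].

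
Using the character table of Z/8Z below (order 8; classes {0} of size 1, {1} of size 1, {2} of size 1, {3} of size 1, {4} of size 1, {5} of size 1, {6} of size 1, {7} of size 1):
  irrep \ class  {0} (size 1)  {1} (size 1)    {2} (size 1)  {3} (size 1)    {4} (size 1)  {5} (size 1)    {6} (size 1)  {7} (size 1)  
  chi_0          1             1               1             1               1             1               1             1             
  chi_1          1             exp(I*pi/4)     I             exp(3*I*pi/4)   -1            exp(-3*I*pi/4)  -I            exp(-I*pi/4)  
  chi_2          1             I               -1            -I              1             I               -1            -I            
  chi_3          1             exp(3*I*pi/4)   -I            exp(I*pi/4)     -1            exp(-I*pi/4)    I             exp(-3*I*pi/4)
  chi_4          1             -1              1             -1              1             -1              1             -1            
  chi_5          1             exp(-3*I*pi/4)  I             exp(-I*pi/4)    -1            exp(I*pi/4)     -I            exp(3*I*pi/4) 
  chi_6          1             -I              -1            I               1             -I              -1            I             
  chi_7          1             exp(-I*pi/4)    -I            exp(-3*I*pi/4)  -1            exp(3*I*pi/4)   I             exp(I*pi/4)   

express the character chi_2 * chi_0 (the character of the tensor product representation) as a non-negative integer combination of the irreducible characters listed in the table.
chi_2 tensor chi_0 = chi_2 (all other irreducibles have multiplicity 0).

Solution. The character of a tensor product is the pointwise product (chi_2 * chi_0)(C) = chi_2(C) * chi_0(C):
  {0}: (1)*(1), {1}: (I)*(1), {2}: (-1)*(1), {3}: (-I)*(1), {4}: (1)*(1), {5}: (I)*(1), {6}: (-1)*(1), {7}: (-I)*(1)
so (chi_2 * chi_0) takes values
  {0} -> 1, {1} -> I, {2} -> -1, {3} -> -I, {4} -> 1, {5} -> I, {6} -> -1, {7} -> -I.
Now take the inner product of this character with each irreducible chi from the table, <chi_2*chi_0, chi> = (1/8) sum_C |C| (chi_2*chi_0)(C) conj(chi(C)):
  <chi_2*chi_0, chi_0> = (1/8)[1*(1)*conj(1) + 1*(I)*conj(1) + 1*(-1)*conj(1) + 1*(-I)*conj(1) + 1*(1)*conj(1) + 1*(I)*conj(1) + 1*(-1)*conj(1) + 1*(-I)*conj(1)]
      = (1/8)[(1) + (I) + (-1) + (-I) + (1) + (I) + (-1) + (-I)] = 0/8 = 0
  <chi_2*chi_0, chi_1> = (1/8)[1*(1)*conj(1) + 1*(I)*conj(exp(I*pi/4)) + 1*(-1)*conj(I) + 1*(-I)*conj(exp(3*I*pi/4)) + 1*(1)*conj(-1) + 1*(I)*conj(exp(-3*I*pi/4)) + 1*(-1)*conj(-I) + 1*(-I)*conj(exp(-I*pi/4))]
      = (1/8)[(1) + (exp(I*pi/4)) + (I) + (-exp(-I*pi/4)) + (-1) + (exp(-3*I*pi/4)) + (-I) + (-exp(3*I*pi/4))] = 0/8 = 0
  <chi_2*chi_0, chi_2> = (1/8)[1*(1)*conj(1) + 1*(I)*conj(I) + 1*(-1)*conj(-1) + 1*(-I)*conj(-I) + 1*(1)*conj(1) + 1*(I)*conj(I) + 1*(-1)*conj(-1) + 1*(-I)*conj(-I)]
      = (1/8)[(1) + (1) + (1) + (1) + (1) + (1) + (1) + (1)] = 8/8 = 1
  <chi_2*chi_0, chi_3> = (1/8)[1*(1)*conj(1) + 1*(I)*conj(exp(3*I*pi/4)) + 1*(-1)*conj(-I) + 1*(-I)*conj(exp(I*pi/4)) + 1*(1)*conj(-1) + 1*(I)*conj(exp(-I*pi/4)) + 1*(-1)*conj(I) + 1*(-I)*conj(exp(-3*I*pi/4))]
      = (1/8)[(1) + (exp(-I*pi/4)) + (-I) + (-exp(I*pi/4)) + (-1) + (exp(3*I*pi/4)) + (I) + (-exp(-3*I*pi/4))] = 0/8 = 0
  <chi_2*chi_0, chi_4> = (1/8)[1*(1)*conj(1) + 1*(I)*conj(-1) + 1*(-1)*conj(1) + 1*(-I)*conj(-1) + 1*(1)*conj(1) + 1*(I)*conj(-1) + 1*(-1)*conj(1) + 1*(-I)*conj(-1)]
      = (1/8)[(1) + (-I) + (-1) + (I) + (1) + (-I) + (-1) + (I)] = 0/8 = 0
  <chi_2*chi_0, chi_5> = (1/8)[1*(1)*conj(1) + 1*(I)*conj(exp(-3*I*pi/4)) + 1*(-1)*conj(I) + 1*(-I)*conj(exp(-I*pi/4)) + 1*(1)*conj(-1) + 1*(I)*conj(exp(I*pi/4)) + 1*(-1)*conj(-I) + 1*(-I)*conj(exp(3*I*pi/4))]
      = (1/8)[(1) + (exp(-3*I*pi/4)) + (I) + (-exp(3*I*pi/4)) + (-1) + (exp(I*pi/4)) + (-I) + (-exp(-I*pi/4))] = 0/8 = 0
  <chi_2*chi_0, chi_6> = (1/8)[1*(1)*conj(1) + 1*(I)*conj(-I) + 1*(-1)*conj(-1) + 1*(-I)*conj(I) + 1*(1)*conj(1) + 1*(I)*conj(-I) + 1*(-1)*conj(-1) + 1*(-I)*conj(I)]
      = (1/8)[(1) + (-1) + (1) + (-1) + (1) + (-1) + (1) + (-1)] = 0/8 = 0
  <chi_2*chi_0, chi_7> = (1/8)[1*(1)*conj(1) + 1*(I)*conj(exp(-I*pi/4)) + 1*(-1)*conj(-I) + 1*(-I)*conj(exp(-3*I*pi/4)) + 1*(1)*conj(-1) + 1*(I)*conj(exp(3*I*pi/4)) + 1*(-1)*conj(I) + 1*(-I)*conj(exp(I*pi/4))]
      = (1/8)[(1) + (exp(3*I*pi/4)) + (-I) + (-exp(-3*I*pi/4)) + (-1) + (exp(-I*pi/4)) + (I) + (-exp(I*pi/4))] = 0/8 = 0
(Exp terms are combined using exp(i*s)*conj(exp(i*t)) = exp(i*(s-t)), and sums of them are collapsed using the identity that for every m > 1 the m distinct m-th roots of unity sum to 0, e.g. 1 + exp(2*I*pi/3) + exp(-2*I*pi/3) = 0.)
Hence the multiplicities are chi_2: 1. Dimension check: dim(chi_2)*dim(chi_0) = 1*1 = 1 and sum (mult * dim) = 1*1 = 1.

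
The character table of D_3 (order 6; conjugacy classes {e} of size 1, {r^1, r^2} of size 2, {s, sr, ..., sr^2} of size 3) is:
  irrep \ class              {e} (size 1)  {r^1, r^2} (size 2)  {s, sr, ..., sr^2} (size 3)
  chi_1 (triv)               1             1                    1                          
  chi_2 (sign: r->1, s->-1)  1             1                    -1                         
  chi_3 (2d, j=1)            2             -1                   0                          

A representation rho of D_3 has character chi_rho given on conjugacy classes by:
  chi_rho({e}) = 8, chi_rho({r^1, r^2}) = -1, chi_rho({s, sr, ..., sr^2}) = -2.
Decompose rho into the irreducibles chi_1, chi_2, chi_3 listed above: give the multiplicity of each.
Multiplicities: chi_1: 0, chi_2: 2, chi_3: 3.

Details: Use <chi_rho, chi> = (1/|G|) sum_C |C| * chi_rho(C) * conj(chi(C)) with |G| = 6 for each irreducible chi in the table:
  <chi_rho, chi_1> = (1/6)[1*(8)*conj(1) + 2*(-1)*conj(1) + 3*(-2)*conj(1)]
      = (1/6)[(8) + (-2) + (-6)] = 0/6 = 0
  <chi_rho, chi_2> = (1/6)[1*(8)*conj(1) + 2*(-1)*conj(1) + 3*(-2)*conj(-1)]
      = (1/6)[(8) + (-2) + (6)] = 12/6 = 2
  <chi_rho, chi_3> = (1/6)[1*(8)*conj(2) + 2*(-1)*conj(-1) + 3*(-2)*conj(0)]
      = (1/6)[(16) + (2) + (0)] = 18/6 = 3
Dimension check: dim(rho) = sum (mult * dim) = 0*1 + 2*1 + 3*2 = 8 = chi_rho(e) = 8.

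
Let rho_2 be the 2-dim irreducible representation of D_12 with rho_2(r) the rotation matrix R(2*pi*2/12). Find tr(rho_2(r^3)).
chi_{rho_2}(r^3) = 2*cos(2*pi*2*3/12) = -2

Proof sketch: rho_2(r^3) is rotation by angle 2*pi*2*3/12, whose trace is 2*cos(2*pi*2*3/12) = -2.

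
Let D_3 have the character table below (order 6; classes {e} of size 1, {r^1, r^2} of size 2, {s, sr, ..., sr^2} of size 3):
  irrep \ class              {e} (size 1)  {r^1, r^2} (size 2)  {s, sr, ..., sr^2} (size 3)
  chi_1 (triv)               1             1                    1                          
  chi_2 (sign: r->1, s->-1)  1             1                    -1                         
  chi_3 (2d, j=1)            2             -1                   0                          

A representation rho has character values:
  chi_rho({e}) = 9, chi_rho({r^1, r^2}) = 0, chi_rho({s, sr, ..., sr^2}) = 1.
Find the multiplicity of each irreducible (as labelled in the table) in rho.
Multiplicities: chi_1: 2, chi_2: 1, chi_3: 3.

Details: Use <chi_rho, chi> = (1/|G|) sum_C |C| * chi_rho(C) * conj(chi(C)) with |G| = 6 for each irreducible chi in the table:
  <chi_rho, chi_1> = (1/6)[1*(9)*conj(1) + 2*(0)*conj(1) + 3*(1)*conj(1)]
      = (1/6)[(9) + (0) + (3)] = 12/6 = 2
  <chi_rho, chi_2> = (1/6)[1*(9)*conj(1) + 2*(0)*conj(1) + 3*(1)*conj(-1)]
      = (1/6)[(9) + (0) + (-3)] = 6/6 = 1
  <chi_rho, chi_3> = (1/6)[1*(9)*conj(2) + 2*(0)*conj(-1) + 3*(1)*conj(0)]
      = (1/6)[(18) + (0) + (0)] = 18/6 = 3
Dimension check: dim(rho) = sum (mult * dim) = 2*1 + 1*1 + 3*2 = 9 = chi_rho(e) = 9.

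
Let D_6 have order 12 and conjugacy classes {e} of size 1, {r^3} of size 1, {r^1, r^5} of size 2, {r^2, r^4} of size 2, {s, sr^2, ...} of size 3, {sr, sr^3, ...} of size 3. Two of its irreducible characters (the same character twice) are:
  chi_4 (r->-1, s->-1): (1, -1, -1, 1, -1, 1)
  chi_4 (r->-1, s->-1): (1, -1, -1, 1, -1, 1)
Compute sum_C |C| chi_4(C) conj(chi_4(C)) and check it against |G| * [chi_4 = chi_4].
Sum = 12 = |G| = 12; so <chi_4, chi_4> = 1 (norm-1 confirms irreducibility).

Justification: Compute term by term over conjugacy classes (|C| * chi_4(C) * conj(chi_4(C))):
  1*(1)*conj(1) + 1*(-1)*conj(-1) + 2*(-1)*conj(-1) + 2*(1)*conj(1) + 3*(-1)*conj(-1) + 3*(1)*conj(1)
  = (1) + (1) + (2) + (2) + (3) + (3)
  = 12.
Dividing by |G| = 12 gives 12/12 = 1, matching the row-orthogonality relation <chi_4, chi_4> = [chi_4 = chi_4].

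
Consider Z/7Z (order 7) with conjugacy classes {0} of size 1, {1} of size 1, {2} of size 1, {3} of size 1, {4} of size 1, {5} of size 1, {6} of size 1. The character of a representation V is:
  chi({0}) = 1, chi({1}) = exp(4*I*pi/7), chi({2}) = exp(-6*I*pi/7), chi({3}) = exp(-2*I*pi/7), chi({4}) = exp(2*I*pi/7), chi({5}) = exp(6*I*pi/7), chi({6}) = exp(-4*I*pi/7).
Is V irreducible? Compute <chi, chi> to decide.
Irreducible: <chi, chi> = 1.

Details: <chi, chi> = (1/|G|) sum_C |C| * |chi(C)|^2 = (1/7)[1*|1|^2 + 1*|exp(4*I*pi/7)|^2 + 1*|exp(-6*I*pi/7)|^2 + 1*|exp(-2*I*pi/7)|^2 + 1*|exp(2*I*pi/7)|^2 + 1*|exp(6*I*pi/7)|^2 + 1*|exp(-4*I*pi/7)|^2]
  = (1/7)[(1) + (1) + (1) + (1) + (1) + (1) + (1)] = 7/7 = 1.
(Exp terms are combined using exp(i*s)*conj(exp(i*t)) = exp(i*(s-t)), and sums of them are collapsed using the identity that for every m > 1 the m distinct m-th roots of unity sum to 0, e.g. 1 + exp(2*I*pi/3) + exp(-2*I*pi/3) = 0.)
A character is irreducible iff <chi, chi> = 1, so this representation is irreducible.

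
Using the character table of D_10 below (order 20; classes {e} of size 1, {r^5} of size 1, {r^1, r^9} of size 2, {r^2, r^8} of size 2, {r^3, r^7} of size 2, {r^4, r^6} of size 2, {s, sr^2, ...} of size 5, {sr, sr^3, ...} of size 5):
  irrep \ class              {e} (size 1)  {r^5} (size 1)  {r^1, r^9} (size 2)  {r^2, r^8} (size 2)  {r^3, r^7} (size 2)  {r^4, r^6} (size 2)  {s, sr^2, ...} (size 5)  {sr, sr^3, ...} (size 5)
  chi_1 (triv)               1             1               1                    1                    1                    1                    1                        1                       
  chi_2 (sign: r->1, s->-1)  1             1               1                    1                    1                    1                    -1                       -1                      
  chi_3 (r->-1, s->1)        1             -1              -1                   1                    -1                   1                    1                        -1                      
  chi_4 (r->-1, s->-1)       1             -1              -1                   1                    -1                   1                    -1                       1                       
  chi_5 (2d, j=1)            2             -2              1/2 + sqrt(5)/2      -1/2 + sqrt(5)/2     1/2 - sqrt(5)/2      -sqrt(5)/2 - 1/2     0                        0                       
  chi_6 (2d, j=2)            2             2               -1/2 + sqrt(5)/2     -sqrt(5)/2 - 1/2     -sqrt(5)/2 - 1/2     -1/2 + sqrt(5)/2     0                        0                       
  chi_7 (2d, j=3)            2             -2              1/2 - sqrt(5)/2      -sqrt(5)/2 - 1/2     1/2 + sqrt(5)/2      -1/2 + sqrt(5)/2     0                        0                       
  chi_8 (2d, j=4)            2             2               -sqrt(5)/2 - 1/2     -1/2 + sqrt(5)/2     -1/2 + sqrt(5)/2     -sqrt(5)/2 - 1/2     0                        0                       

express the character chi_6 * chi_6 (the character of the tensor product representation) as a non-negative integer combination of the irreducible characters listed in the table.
chi_6 tensor chi_6 = chi_1 + chi_2 + chi_8 (all other irreducibles have multiplicity 0).

Why: The character of a tensor product is the pointwise product (chi_6 * chi_6)(C) = chi_6(C) * chi_6(C):
  {e}: (2)*(2), {r^5}: (2)*(2), {r^1, r^9}: (-1/2 + sqrt(5)/2)*(-1/2 + sqrt(5)/2), {r^2, r^8}: (-sqrt(5)/2 - 1/2)*(-sqrt(5)/2 - 1/2), {r^3, r^7}: (-sqrt(5)/2 - 1/2)*(-sqrt(5)/2 - 1/2), {r^4, r^6}: (-1/2 + sqrt(5)/2)*(-1/2 + sqrt(5)/2), {s, sr^2, ...}: (0)*(0), {sr, sr^3, ...}: (0)*(0)
so (chi_6 * chi_6) takes values
  {e} -> 4, {r^5} -> 4, {r^1, r^9} -> 3/2 - sqrt(5)/2, {r^2, r^8} -> sqrt(5)/2 + 3/2, {r^3, r^7} -> sqrt(5)/2 + 3/2, {r^4, r^6} -> 3/2 - sqrt(5)/2, {s, sr^2, ...} -> 0, {sr, sr^3, ...} -> 0.
Now take the inner product of this character with each irreducible chi from the table, <chi_6*chi_6, chi> = (1/20) sum_C |C| (chi_6*chi_6)(C) conj(chi(C)):
  <chi_6*chi_6, chi_1> = (1/20)[1*(4)*conj(1) + 1*(4)*conj(1) + 2*(3/2 - sqrt(5)/2)*conj(1) + 2*(sqrt(5)/2 + 3/2)*conj(1) + 2*(sqrt(5)/2 + 3/2)*conj(1) + 2*(3/2 - sqrt(5)/2)*conj(1) + 5*(0)*conj(1) + 5*(0)*conj(1)]
      = (1/20)[(4) + (4) + (3 - sqrt(5)) + (sqrt(5) + 3) + (sqrt(5) + 3) + (3 - sqrt(5)) + (0) + (0)] = 20/20 = 1
  <chi_6*chi_6, chi_2> = (1/20)[1*(4)*conj(1) + 1*(4)*conj(1) + 2*(3/2 - sqrt(5)/2)*conj(1) + 2*(sqrt(5)/2 + 3/2)*conj(1) + 2*(sqrt(5)/2 + 3/2)*conj(1) + 2*(3/2 - sqrt(5)/2)*conj(1) + 5*(0)*conj(-1) + 5*(0)*conj(-1)]
      = (1/20)[(4) + (4) + (3 - sqrt(5)) + (sqrt(5) + 3) + (sqrt(5) + 3) + (3 - sqrt(5)) + (0) + (0)] = 20/20 = 1
  <chi_6*chi_6, chi_3> = (1/20)[1*(4)*conj(1) + 1*(4)*conj(-1) + 2*(3/2 - sqrt(5)/2)*conj(-1) + 2*(sqrt(5)/2 + 3/2)*conj(1) + 2*(sqrt(5)/2 + 3/2)*conj(-1) + 2*(3/2 - sqrt(5)/2)*conj(1) + 5*(0)*conj(1) + 5*(0)*conj(-1)]
      = (1/20)[(4) + (-4) + (-3 + sqrt(5)) + (sqrt(5) + 3) + (-3 - sqrt(5)) + (3 - sqrt(5)) + (0) + (0)] = 0/20 = 0
  <chi_6*chi_6, chi_4> = (1/20)[1*(4)*conj(1) + 1*(4)*conj(-1) + 2*(3/2 - sqrt(5)/2)*conj(-1) + 2*(sqrt(5)/2 + 3/2)*conj(1) + 2*(sqrt(5)/2 + 3/2)*conj(-1) + 2*(3/2 - sqrt(5)/2)*conj(1) + 5*(0)*conj(-1) + 5*(0)*conj(1)]
      = (1/20)[(4) + (-4) + (-3 + sqrt(5)) + (sqrt(5) + 3) + (-3 - sqrt(5)) + (3 - sqrt(5)) + (0) + (0)] = 0/20 = 0
  <chi_6*chi_6, chi_5> = (1/20)[1*(4)*conj(2) + 1*(4)*conj(-2) + 2*(3/2 - sqrt(5)/2)*conj(1/2 + sqrt(5)/2) + 2*(sqrt(5)/2 + 3/2)*conj(-1/2 + sqrt(5)/2) + 2*(sqrt(5)/2 + 3/2)*conj(1/2 - sqrt(5)/2) + 2*(3/2 - sqrt(5)/2)*conj(-sqrt(5)/2 - 1/2) + 5*(0)*conj(0) + 5*(0)*conj(0)]
      = (1/20)[(8) + (-8) + (-1 + sqrt(5)) + (1 + sqrt(5)) + (-sqrt(5) - 1) + (1 - sqrt(5)) + (0) + (0)] = 0/20 = 0
  <chi_6*chi_6, chi_6> = (1/20)[1*(4)*conj(2) + 1*(4)*conj(2) + 2*(3/2 - sqrt(5)/2)*conj(-1/2 + sqrt(5)/2) + 2*(sqrt(5)/2 + 3/2)*conj(-sqrt(5)/2 - 1/2) + 2*(sqrt(5)/2 + 3/2)*conj(-sqrt(5)/2 - 1/2) + 2*(3/2 - sqrt(5)/2)*conj(-1/2 + sqrt(5)/2) + 5*(0)*conj(0) + 5*(0)*conj(0)]
      = (1/20)[(8) + (8) + (-4 + 2*sqrt(5)) + (-2*sqrt(5) - 4) + (-2*sqrt(5) - 4) + (-4 + 2*sqrt(5)) + (0) + (0)] = 0/20 = 0
  <chi_6*chi_6, chi_7> = (1/20)[1*(4)*conj(2) + 1*(4)*conj(-2) + 2*(3/2 - sqrt(5)/2)*conj(1/2 - sqrt(5)/2) + 2*(sqrt(5)/2 + 3/2)*conj(-sqrt(5)/2 - 1/2) + 2*(sqrt(5)/2 + 3/2)*conj(1/2 + sqrt(5)/2) + 2*(3/2 - sqrt(5)/2)*conj(-1/2 + sqrt(5)/2) + 5*(0)*conj(0) + 5*(0)*conj(0)]
      = (1/20)[(8) + (-8) + (4 - 2*sqrt(5)) + (-2*sqrt(5) - 4) + (4 + 2*sqrt(5)) + (-4 + 2*sqrt(5)) + (0) + (0)] = 0/20 = 0
  <chi_6*chi_6, chi_8> = (1/20)[1*(4)*conj(2) + 1*(4)*conj(2) + 2*(3/2 - sqrt(5)/2)*conj(-sqrt(5)/2 - 1/2) + 2*(sqrt(5)/2 + 3/2)*conj(-1/2 + sqrt(5)/2) + 2*(sqrt(5)/2 + 3/2)*conj(-1/2 + sqrt(5)/2) + 2*(3/2 - sqrt(5)/2)*conj(-sqrt(5)/2 - 1/2) + 5*(0)*conj(0) + 5*(0)*conj(0)]
      = (1/20)[(8) + (8) + (1 - sqrt(5)) + (1 + sqrt(5)) + (1 + sqrt(5)) + (1 - sqrt(5)) + (0) + (0)] = 20/20 = 1
Hence the multiplicities are chi_1: 1, chi_2: 1, chi_8: 1. Dimension check: dim(chi_6)*dim(chi_6) = 2*2 = 4 and sum (mult * dim) = 1*1 + 1*1 + 1*2 = 4.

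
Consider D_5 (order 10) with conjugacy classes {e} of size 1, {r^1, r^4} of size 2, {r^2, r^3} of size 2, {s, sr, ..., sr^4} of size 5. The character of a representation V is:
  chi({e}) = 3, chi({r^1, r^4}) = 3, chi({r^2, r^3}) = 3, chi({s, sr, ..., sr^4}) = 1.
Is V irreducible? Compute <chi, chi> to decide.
Not irreducible (reducible): <chi, chi> = 5 > 1.

Reasoning: <chi, chi> = (1/|G|) sum_C |C| * |chi(C)|^2 = (1/10)[1*|3|^2 + 2*|3|^2 + 2*|3|^2 + 5*|1|^2]
  = (1/10)[(9) + (18) + (18) + (5)] = 50/10 = 5.
A character is irreducible iff <chi, chi> = 1, so this representation is reducible.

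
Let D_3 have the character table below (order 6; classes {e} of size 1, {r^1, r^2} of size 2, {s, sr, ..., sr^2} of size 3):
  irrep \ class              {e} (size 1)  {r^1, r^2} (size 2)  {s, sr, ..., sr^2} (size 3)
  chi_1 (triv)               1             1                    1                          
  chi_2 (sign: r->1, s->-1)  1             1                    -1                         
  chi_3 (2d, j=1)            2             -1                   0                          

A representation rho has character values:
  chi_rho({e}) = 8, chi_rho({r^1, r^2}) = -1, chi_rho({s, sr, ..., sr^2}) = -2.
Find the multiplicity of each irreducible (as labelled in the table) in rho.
Multiplicities: chi_1: 0, chi_2: 2, chi_3: 3.

Use <chi_rho, chi> = (1/|G|) sum_C |C| * chi_rho(C) * conj(chi(C)) with |G| = 6 for each irreducible chi in the table:
  <chi_rho, chi_1> = (1/6)[1*(8)*conj(1) + 2*(-1)*conj(1) + 3*(-2)*conj(1)]
      = (1/6)[(8) + (-2) + (-6)] = 0/6 = 0
  <chi_rho, chi_2> = (1/6)[1*(8)*conj(1) + 2*(-1)*conj(1) + 3*(-2)*conj(-1)]
      = (1/6)[(8) + (-2) + (6)] = 12/6 = 2
  <chi_rho, chi_3> = (1/6)[1*(8)*conj(2) + 2*(-1)*conj(-1) + 3*(-2)*conj(0)]
      = (1/6)[(16) + (2) + (0)] = 18/6 = 3
Dimension check: dim(rho) = sum (mult * dim) = 0*1 + 2*1 + 3*2 = 8 = chi_rho(e) = 8.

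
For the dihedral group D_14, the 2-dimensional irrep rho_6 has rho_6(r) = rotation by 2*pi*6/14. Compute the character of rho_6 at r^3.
chi_{rho_6}(r^3) = 2*cos(2*pi*6*3/14) = -2*cos(3*pi/7)

Details: rho_6(r^3) is rotation by angle 2*pi*6*3/14, whose trace is 2*cos(2*pi*6*3/14) = -2*cos(3*pi/7).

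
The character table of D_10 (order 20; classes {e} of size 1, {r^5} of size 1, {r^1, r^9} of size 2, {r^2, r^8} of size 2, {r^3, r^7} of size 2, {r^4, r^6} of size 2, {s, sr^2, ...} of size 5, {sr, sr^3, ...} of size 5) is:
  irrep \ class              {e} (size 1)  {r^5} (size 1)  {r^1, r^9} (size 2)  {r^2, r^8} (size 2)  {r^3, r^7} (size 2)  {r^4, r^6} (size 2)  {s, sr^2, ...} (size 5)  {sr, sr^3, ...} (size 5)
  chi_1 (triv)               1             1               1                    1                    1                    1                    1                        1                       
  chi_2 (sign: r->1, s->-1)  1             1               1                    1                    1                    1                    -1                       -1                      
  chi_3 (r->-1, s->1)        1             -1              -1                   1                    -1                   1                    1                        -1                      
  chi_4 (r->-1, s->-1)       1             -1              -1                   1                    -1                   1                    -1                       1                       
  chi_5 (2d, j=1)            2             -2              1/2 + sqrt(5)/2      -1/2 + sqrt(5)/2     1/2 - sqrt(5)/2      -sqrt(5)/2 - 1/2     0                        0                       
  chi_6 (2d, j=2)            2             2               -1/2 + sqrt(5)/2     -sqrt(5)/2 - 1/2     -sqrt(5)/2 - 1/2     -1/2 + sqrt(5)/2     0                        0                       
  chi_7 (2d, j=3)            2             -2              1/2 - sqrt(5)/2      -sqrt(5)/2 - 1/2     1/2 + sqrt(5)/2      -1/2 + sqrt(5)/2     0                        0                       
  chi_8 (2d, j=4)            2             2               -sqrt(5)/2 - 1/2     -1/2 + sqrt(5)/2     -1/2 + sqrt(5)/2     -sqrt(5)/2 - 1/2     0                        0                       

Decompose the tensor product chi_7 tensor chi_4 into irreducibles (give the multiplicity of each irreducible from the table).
chi_7 tensor chi_4 = chi_6 (all other irreducibles have multiplicity 0).

Proof sketch: The character of a tensor product is the pointwise product (chi_7 * chi_4)(C) = chi_7(C) * chi_4(C):
  {e}: (2)*(1), {r^5}: (-2)*(-1), {r^1, r^9}: (1/2 - sqrt(5)/2)*(-1), {r^2, r^8}: (-sqrt(5)/2 - 1/2)*(1), {r^3, r^7}: (1/2 + sqrt(5)/2)*(-1), {r^4, r^6}: (-1/2 + sqrt(5)/2)*(1), {s, sr^2, ...}: (0)*(-1), {sr, sr^3, ...}: (0)*(1)
so (chi_7 * chi_4) takes values
  {e} -> 2, {r^5} -> 2, {r^1, r^9} -> -1/2 + sqrt(5)/2, {r^2, r^8} -> -sqrt(5)/2 - 1/2, {r^3, r^7} -> -sqrt(5)/2 - 1/2, {r^4, r^6} -> -1/2 + sqrt(5)/2, {s, sr^2, ...} -> 0, {sr, sr^3, ...} -> 0.
Now take the inner product of this character with each irreducible chi from the table, <chi_7*chi_4, chi> = (1/20) sum_C |C| (chi_7*chi_4)(C) conj(chi(C)):
  <chi_7*chi_4, chi_1> = (1/20)[1*(2)*conj(1) + 1*(2)*conj(1) + 2*(-1/2 + sqrt(5)/2)*conj(1) + 2*(-sqrt(5)/2 - 1/2)*conj(1) + 2*(-sqrt(5)/2 - 1/2)*conj(1) + 2*(-1/2 + sqrt(5)/2)*conj(1) + 5*(0)*conj(1) + 5*(0)*conj(1)]
      = (1/20)[(2) + (2) + (-1 + sqrt(5)) + (-sqrt(5) - 1) + (-sqrt(5) - 1) + (-1 + sqrt(5)) + (0) + (0)] = 0/20 = 0
  <chi_7*chi_4, chi_2> = (1/20)[1*(2)*conj(1) + 1*(2)*conj(1) + 2*(-1/2 + sqrt(5)/2)*conj(1) + 2*(-sqrt(5)/2 - 1/2)*conj(1) + 2*(-sqrt(5)/2 - 1/2)*conj(1) + 2*(-1/2 + sqrt(5)/2)*conj(1) + 5*(0)*conj(-1) + 5*(0)*conj(-1)]
      = (1/20)[(2) + (2) + (-1 + sqrt(5)) + (-sqrt(5) - 1) + (-sqrt(5) - 1) + (-1 + sqrt(5)) + (0) + (0)] = 0/20 = 0
  <chi_7*chi_4, chi_3> = (1/20)[1*(2)*conj(1) + 1*(2)*conj(-1) + 2*(-1/2 + sqrt(5)/2)*conj(-1) + 2*(-sqrt(5)/2 - 1/2)*conj(1) + 2*(-sqrt(5)/2 - 1/2)*conj(-1) + 2*(-1/2 + sqrt(5)/2)*conj(1) + 5*(0)*conj(1) + 5*(0)*conj(-1)]
      = (1/20)[(2) + (-2) + (1 - sqrt(5)) + (-sqrt(5) - 1) + (1 + sqrt(5)) + (-1 + sqrt(5)) + (0) + (0)] = 0/20 = 0
  <chi_7*chi_4, chi_4> = (1/20)[1*(2)*conj(1) + 1*(2)*conj(-1) + 2*(-1/2 + sqrt(5)/2)*conj(-1) + 2*(-sqrt(5)/2 - 1/2)*conj(1) + 2*(-sqrt(5)/2 - 1/2)*conj(-1) + 2*(-1/2 + sqrt(5)/2)*conj(1) + 5*(0)*conj(-1) + 5*(0)*conj(1)]
      = (1/20)[(2) + (-2) + (1 - sqrt(5)) + (-sqrt(5) - 1) + (1 + sqrt(5)) + (-1 + sqrt(5)) + (0) + (0)] = 0/20 = 0
  <chi_7*chi_4, chi_5> = (1/20)[1*(2)*conj(2) + 1*(2)*conj(-2) + 2*(-1/2 + sqrt(5)/2)*conj(1/2 + sqrt(5)/2) + 2*(-sqrt(5)/2 - 1/2)*conj(-1/2 + sqrt(5)/2) + 2*(-sqrt(5)/2 - 1/2)*conj(1/2 - sqrt(5)/2) + 2*(-1/2 + sqrt(5)/2)*conj(-sqrt(5)/2 - 1/2) + 5*(0)*conj(0) + 5*(0)*conj(0)]
      = (1/20)[(4) + (-4) + (2) + (-2) + (2) + (-2) + (0) + (0)] = 0/20 = 0
  <chi_7*chi_4, chi_6> = (1/20)[1*(2)*conj(2) + 1*(2)*conj(2) + 2*(-1/2 + sqrt(5)/2)*conj(-1/2 + sqrt(5)/2) + 2*(-sqrt(5)/2 - 1/2)*conj(-sqrt(5)/2 - 1/2) + 2*(-sqrt(5)/2 - 1/2)*conj(-sqrt(5)/2 - 1/2) + 2*(-1/2 + sqrt(5)/2)*conj(-1/2 + sqrt(5)/2) + 5*(0)*conj(0) + 5*(0)*conj(0)]
      = (1/20)[(4) + (4) + (3 - sqrt(5)) + (sqrt(5) + 3) + (sqrt(5) + 3) + (3 - sqrt(5)) + (0) + (0)] = 20/20 = 1
  <chi_7*chi_4, chi_7> = (1/20)[1*(2)*conj(2) + 1*(2)*conj(-2) + 2*(-1/2 + sqrt(5)/2)*conj(1/2 - sqrt(5)/2) + 2*(-sqrt(5)/2 - 1/2)*conj(-sqrt(5)/2 - 1/2) + 2*(-sqrt(5)/2 - 1/2)*conj(1/2 + sqrt(5)/2) + 2*(-1/2 + sqrt(5)/2)*conj(-1/2 + sqrt(5)/2) + 5*(0)*conj(0) + 5*(0)*conj(0)]
      = (1/20)[(4) + (-4) + (-3 + sqrt(5)) + (sqrt(5) + 3) + (-3 - sqrt(5)) + (3 - sqrt(5)) + (0) + (0)] = 0/20 = 0
  <chi_7*chi_4, chi_8> = (1/20)[1*(2)*conj(2) + 1*(2)*conj(2) + 2*(-1/2 + sqrt(5)/2)*conj(-sqrt(5)/2 - 1/2) + 2*(-sqrt(5)/2 - 1/2)*conj(-1/2 + sqrt(5)/2) + 2*(-sqrt(5)/2 - 1/2)*conj(-1/2 + sqrt(5)/2) + 2*(-1/2 + sqrt(5)/2)*conj(-sqrt(5)/2 - 1/2) + 5*(0)*conj(0) + 5*(0)*conj(0)]
      = (1/20)[(4) + (4) + (-2) + (-2) + (-2) + (-2) + (0) + (0)] = 0/20 = 0
Hence the multiplicities are chi_6: 1. Dimension check: dim(chi_7)*dim(chi_4) = 2*1 = 2 and sum (mult * dim) = 1*2 = 2.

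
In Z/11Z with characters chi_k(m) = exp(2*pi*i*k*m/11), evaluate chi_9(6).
chi_9(6) = zeta_11^54 = exp(-2*I*pi/11)

Solution. chi_9(6) = zeta_11^(9*6) = zeta_11^54. Since zeta_11^11 = 1, this equals zeta_11^10 = exp(2*pi*i*10/11) = exp(-2*I*pi/11).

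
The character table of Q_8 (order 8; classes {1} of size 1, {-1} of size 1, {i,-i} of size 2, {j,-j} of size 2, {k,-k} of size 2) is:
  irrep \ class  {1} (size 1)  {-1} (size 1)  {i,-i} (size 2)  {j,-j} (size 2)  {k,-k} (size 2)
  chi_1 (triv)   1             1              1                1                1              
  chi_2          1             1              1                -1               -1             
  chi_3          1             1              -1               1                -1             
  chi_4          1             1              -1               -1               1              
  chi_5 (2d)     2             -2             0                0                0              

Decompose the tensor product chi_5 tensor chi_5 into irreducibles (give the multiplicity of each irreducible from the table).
chi_5 tensor chi_5 = chi_1 + chi_2 + chi_3 + chi_4 (all other irreducibles have multiplicity 0).

Derivation: The character of a tensor product is the pointwise product (chi_5 * chi_5)(C) = chi_5(C) * chi_5(C):
  {1}: (2)*(2), {-1}: (-2)*(-2), {i,-i}: (0)*(0), {j,-j}: (0)*(0), {k,-k}: (0)*(0)
so (chi_5 * chi_5) takes values
  {1} -> 4, {-1} -> 4, {i,-i} -> 0, {j,-j} -> 0, {k,-k} -> 0.
Now take the inner product of this character with each irreducible chi from the table, <chi_5*chi_5, chi> = (1/8) sum_C |C| (chi_5*chi_5)(C) conj(chi(C)):
  <chi_5*chi_5, chi_1> = (1/8)[1*(4)*conj(1) + 1*(4)*conj(1) + 2*(0)*conj(1) + 2*(0)*conj(1) + 2*(0)*conj(1)]
      = (1/8)[(4) + (4) + (0) + (0) + (0)] = 8/8 = 1
  <chi_5*chi_5, chi_2> = (1/8)[1*(4)*conj(1) + 1*(4)*conj(1) + 2*(0)*conj(1) + 2*(0)*conj(-1) + 2*(0)*conj(-1)]
      = (1/8)[(4) + (4) + (0) + (0) + (0)] = 8/8 = 1
  <chi_5*chi_5, chi_3> = (1/8)[1*(4)*conj(1) + 1*(4)*conj(1) + 2*(0)*conj(-1) + 2*(0)*conj(1) + 2*(0)*conj(-1)]
      = (1/8)[(4) + (4) + (0) + (0) + (0)] = 8/8 = 1
  <chi_5*chi_5, chi_4> = (1/8)[1*(4)*conj(1) + 1*(4)*conj(1) + 2*(0)*conj(-1) + 2*(0)*conj(-1) + 2*(0)*conj(1)]
      = (1/8)[(4) + (4) + (0) + (0) + (0)] = 8/8 = 1
  <chi_5*chi_5, chi_5> = (1/8)[1*(4)*conj(2) + 1*(4)*conj(-2) + 2*(0)*conj(0) + 2*(0)*conj(0) + 2*(0)*conj(0)]
      = (1/8)[(8) + (-8) + (0) + (0) + (0)] = 0/8 = 0
Hence the multiplicities are chi_1: 1, chi_2: 1, chi_3: 1, chi_4: 1. Dimension check: dim(chi_5)*dim(chi_5) = 2*2 = 4 and sum (mult * dim) = 1*1 + 1*1 + 1*1 + 1*1 = 4.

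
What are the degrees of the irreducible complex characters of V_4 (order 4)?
Dimensions: 1, 1, 1, 1

Working: There are 4 irreducibles (= number of conjugacy classes). Their dimensions d_i satisfy sum d_i^2 = |G| = 4: 1 + 1 + 1 + 1 = 4.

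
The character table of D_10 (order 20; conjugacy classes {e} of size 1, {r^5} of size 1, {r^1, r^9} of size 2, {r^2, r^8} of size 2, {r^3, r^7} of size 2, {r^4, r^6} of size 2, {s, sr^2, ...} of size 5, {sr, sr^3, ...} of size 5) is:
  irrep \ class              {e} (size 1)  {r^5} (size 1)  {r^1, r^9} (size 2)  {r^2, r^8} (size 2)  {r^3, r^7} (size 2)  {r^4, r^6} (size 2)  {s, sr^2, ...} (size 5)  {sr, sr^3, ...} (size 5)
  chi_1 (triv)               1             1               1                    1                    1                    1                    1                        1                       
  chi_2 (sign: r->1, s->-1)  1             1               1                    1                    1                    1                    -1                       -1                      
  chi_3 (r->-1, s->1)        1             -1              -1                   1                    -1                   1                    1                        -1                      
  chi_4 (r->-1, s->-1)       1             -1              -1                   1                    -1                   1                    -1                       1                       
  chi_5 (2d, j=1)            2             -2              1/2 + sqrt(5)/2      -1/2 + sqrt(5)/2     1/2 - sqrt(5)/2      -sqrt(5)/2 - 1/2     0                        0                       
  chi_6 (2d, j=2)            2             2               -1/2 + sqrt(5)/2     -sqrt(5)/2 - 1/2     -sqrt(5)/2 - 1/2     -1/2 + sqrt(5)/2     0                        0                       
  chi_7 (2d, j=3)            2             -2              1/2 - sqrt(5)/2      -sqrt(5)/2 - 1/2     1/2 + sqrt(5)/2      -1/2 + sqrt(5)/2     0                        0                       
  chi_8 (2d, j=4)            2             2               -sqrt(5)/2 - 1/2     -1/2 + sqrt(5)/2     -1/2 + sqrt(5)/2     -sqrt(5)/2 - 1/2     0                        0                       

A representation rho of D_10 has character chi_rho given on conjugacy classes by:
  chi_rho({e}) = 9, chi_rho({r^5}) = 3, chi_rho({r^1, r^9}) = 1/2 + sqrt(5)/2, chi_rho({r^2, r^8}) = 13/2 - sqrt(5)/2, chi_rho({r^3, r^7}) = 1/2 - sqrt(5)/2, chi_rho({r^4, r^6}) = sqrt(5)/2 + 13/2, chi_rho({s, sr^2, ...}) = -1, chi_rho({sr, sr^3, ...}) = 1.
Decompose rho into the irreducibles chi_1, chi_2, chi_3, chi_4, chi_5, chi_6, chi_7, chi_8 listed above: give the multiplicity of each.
Multiplicities: chi_1: 2, chi_2: 2, chi_3: 1, chi_4: 2, chi_5: 0, chi_6: 1, chi_7: 0, chi_8: 0.

Argument: Use <chi_rho, chi> = (1/|G|) sum_C |C| * chi_rho(C) * conj(chi(C)) with |G| = 20 for each irreducible chi in the table:
  <chi_rho, chi_1> = (1/20)[1*(9)*conj(1) + 1*(3)*conj(1) + 2*(1/2 + sqrt(5)/2)*conj(1) + 2*(13/2 - sqrt(5)/2)*conj(1) + 2*(1/2 - sqrt(5)/2)*conj(1) + 2*(sqrt(5)/2 + 13/2)*conj(1) + 5*(-1)*conj(1) + 5*(1)*conj(1)]
      = (1/20)[(9) + (3) + (1 + sqrt(5)) + (13 - sqrt(5)) + (1 - sqrt(5)) + (sqrt(5) + 13) + (-5) + (5)] = 40/20 = 2
  <chi_rho, chi_2> = (1/20)[1*(9)*conj(1) + 1*(3)*conj(1) + 2*(1/2 + sqrt(5)/2)*conj(1) + 2*(13/2 - sqrt(5)/2)*conj(1) + 2*(1/2 - sqrt(5)/2)*conj(1) + 2*(sqrt(5)/2 + 13/2)*conj(1) + 5*(-1)*conj(-1) + 5*(1)*conj(-1)]
      = (1/20)[(9) + (3) + (1 + sqrt(5)) + (13 - sqrt(5)) + (1 - sqrt(5)) + (sqrt(5) + 13) + (5) + (-5)] = 40/20 = 2
  <chi_rho, chi_3> = (1/20)[1*(9)*conj(1) + 1*(3)*conj(-1) + 2*(1/2 + sqrt(5)/2)*conj(-1) + 2*(13/2 - sqrt(5)/2)*conj(1) + 2*(1/2 - sqrt(5)/2)*conj(-1) + 2*(sqrt(5)/2 + 13/2)*conj(1) + 5*(-1)*conj(1) + 5*(1)*conj(-1)]
      = (1/20)[(9) + (-3) + (-sqrt(5) - 1) + (13 - sqrt(5)) + (-1 + sqrt(5)) + (sqrt(5) + 13) + (-5) + (-5)] = 20/20 = 1
  <chi_rho, chi_4> = (1/20)[1*(9)*conj(1) + 1*(3)*conj(-1) + 2*(1/2 + sqrt(5)/2)*conj(-1) + 2*(13/2 - sqrt(5)/2)*conj(1) + 2*(1/2 - sqrt(5)/2)*conj(-1) + 2*(sqrt(5)/2 + 13/2)*conj(1) + 5*(-1)*conj(-1) + 5*(1)*conj(1)]
      = (1/20)[(9) + (-3) + (-sqrt(5) - 1) + (13 - sqrt(5)) + (-1 + sqrt(5)) + (sqrt(5) + 13) + (5) + (5)] = 40/20 = 2
  <chi_rho, chi_5> = (1/20)[1*(9)*conj(2) + 1*(3)*conj(-2) + 2*(1/2 + sqrt(5)/2)*conj(1/2 + sqrt(5)/2) + 2*(13/2 - sqrt(5)/2)*conj(-1/2 + sqrt(5)/2) + 2*(1/2 - sqrt(5)/2)*conj(1/2 - sqrt(5)/2) + 2*(sqrt(5)/2 + 13/2)*conj(-sqrt(5)/2 - 1/2) + 5*(-1)*conj(0) + 5*(1)*conj(0)]
      = (1/20)[(18) + (-6) + (sqrt(5) + 3) + (-9 + 7*sqrt(5)) + (3 - sqrt(5)) + (-7*sqrt(5) - 9) + (0) + (0)] = 0/20 = 0
  <chi_rho, chi_6> = (1/20)[1*(9)*conj(2) + 1*(3)*conj(2) + 2*(1/2 + sqrt(5)/2)*conj(-1/2 + sqrt(5)/2) + 2*(13/2 - sqrt(5)/2)*conj(-sqrt(5)/2 - 1/2) + 2*(1/2 - sqrt(5)/2)*conj(-sqrt(5)/2 - 1/2) + 2*(sqrt(5)/2 + 13/2)*conj(-1/2 + sqrt(5)/2) + 5*(-1)*conj(0) + 5*(1)*conj(0)]
      = (1/20)[(18) + (6) + (2) + (-6*sqrt(5) - 4) + (2) + (-4 + 6*sqrt(5)) + (0) + (0)] = 20/20 = 1
  <chi_rho, chi_7> = (1/20)[1*(9)*conj(2) + 1*(3)*conj(-2) + 2*(1/2 + sqrt(5)/2)*conj(1/2 - sqrt(5)/2) + 2*(13/2 - sqrt(5)/2)*conj(-sqrt(5)/2 - 1/2) + 2*(1/2 - sqrt(5)/2)*conj(1/2 + sqrt(5)/2) + 2*(sqrt(5)/2 + 13/2)*conj(-1/2 + sqrt(5)/2) + 5*(-1)*conj(0) + 5*(1)*conj(0)]
      = (1/20)[(18) + (-6) + (-2) + (-6*sqrt(5) - 4) + (-2) + (-4 + 6*sqrt(5)) + (0) + (0)] = 0/20 = 0
  <chi_rho, chi_8> = (1/20)[1*(9)*conj(2) + 1*(3)*conj(2) + 2*(1/2 + sqrt(5)/2)*conj(-sqrt(5)/2 - 1/2) + 2*(13/2 - sqrt(5)/2)*conj(-1/2 + sqrt(5)/2) + 2*(1/2 - sqrt(5)/2)*conj(-1/2 + sqrt(5)/2) + 2*(sqrt(5)/2 + 13/2)*conj(-sqrt(5)/2 - 1/2) + 5*(-1)*conj(0) + 5*(1)*conj(0)]
      = (1/20)[(18) + (6) + (-3 - sqrt(5)) + (-9 + 7*sqrt(5)) + (-3 + sqrt(5)) + (-7*sqrt(5) - 9) + (0) + (0)] = 0/20 = 0
Dimension check: dim(rho) = sum (mult * dim) = 2*1 + 2*1 + 1*1 + 2*1 + 0*2 + 1*2 + 0*2 + 0*2 = 9 = chi_rho(e) = 9.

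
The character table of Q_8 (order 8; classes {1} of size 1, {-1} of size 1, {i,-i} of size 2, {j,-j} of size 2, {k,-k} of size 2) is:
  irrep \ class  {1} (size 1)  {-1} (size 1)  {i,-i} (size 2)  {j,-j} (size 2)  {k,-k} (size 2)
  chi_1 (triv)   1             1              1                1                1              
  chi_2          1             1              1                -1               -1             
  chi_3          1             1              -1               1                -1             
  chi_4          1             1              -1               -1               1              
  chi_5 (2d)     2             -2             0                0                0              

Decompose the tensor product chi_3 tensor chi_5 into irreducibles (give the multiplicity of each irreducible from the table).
chi_3 tensor chi_5 = chi_5 (all other irreducibles have multiplicity 0).

Proof sketch: The character of a tensor product is the pointwise product (chi_3 * chi_5)(C) = chi_3(C) * chi_5(C):
  {1}: (1)*(2), {-1}: (1)*(-2), {i,-i}: (-1)*(0), {j,-j}: (1)*(0), {k,-k}: (-1)*(0)
so (chi_3 * chi_5) takes values
  {1} -> 2, {-1} -> -2, {i,-i} -> 0, {j,-j} -> 0, {k,-k} -> 0.
Now take the inner product of this character with each irreducible chi from the table, <chi_3*chi_5, chi> = (1/8) sum_C |C| (chi_3*chi_5)(C) conj(chi(C)):
  <chi_3*chi_5, chi_1> = (1/8)[1*(2)*conj(1) + 1*(-2)*conj(1) + 2*(0)*conj(1) + 2*(0)*conj(1) + 2*(0)*conj(1)]
      = (1/8)[(2) + (-2) + (0) + (0) + (0)] = 0/8 = 0
  <chi_3*chi_5, chi_2> = (1/8)[1*(2)*conj(1) + 1*(-2)*conj(1) + 2*(0)*conj(1) + 2*(0)*conj(-1) + 2*(0)*conj(-1)]
      = (1/8)[(2) + (-2) + (0) + (0) + (0)] = 0/8 = 0
  <chi_3*chi_5, chi_3> = (1/8)[1*(2)*conj(1) + 1*(-2)*conj(1) + 2*(0)*conj(-1) + 2*(0)*conj(1) + 2*(0)*conj(-1)]
      = (1/8)[(2) + (-2) + (0) + (0) + (0)] = 0/8 = 0
  <chi_3*chi_5, chi_4> = (1/8)[1*(2)*conj(1) + 1*(-2)*conj(1) + 2*(0)*conj(-1) + 2*(0)*conj(-1) + 2*(0)*conj(1)]
      = (1/8)[(2) + (-2) + (0) + (0) + (0)] = 0/8 = 0
  <chi_3*chi_5, chi_5> = (1/8)[1*(2)*conj(2) + 1*(-2)*conj(-2) + 2*(0)*conj(0) + 2*(0)*conj(0) + 2*(0)*conj(0)]
      = (1/8)[(4) + (4) + (0) + (0) + (0)] = 8/8 = 1
Hence the multiplicities are chi_5: 1. Dimension check: dim(chi_3)*dim(chi_5) = 1*2 = 2 and sum (mult * dim) = 1*2 = 2.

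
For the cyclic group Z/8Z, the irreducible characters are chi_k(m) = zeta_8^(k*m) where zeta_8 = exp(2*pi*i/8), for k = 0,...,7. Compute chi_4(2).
chi_4(2) = zeta_8^8 = 1

Working: chi_4(2) = zeta_8^(4*2) = zeta_8^8. Since zeta_8^8 = 1, this equals zeta_8^0 = exp(2*pi*i*0/8) = 1.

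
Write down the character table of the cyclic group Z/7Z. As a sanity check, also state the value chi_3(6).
Character table of Z/7Z (irreps indexed chi_0,...,chi_6 with chi_k(m) = zeta_7^(k*m), zeta_7 = exp(2*pi*i/7)):
  irrep \ class  {0} (size 1)  {1} (size 1)    {2} (size 1)    {3} (size 1)    {4} (size 1)    {5} (size 1)    {6} (size 1)  
  chi_0          1             1               1               1               1               1               1             
  chi_1          1             exp(2*I*pi/7)   exp(4*I*pi/7)   exp(6*I*pi/7)   exp(-6*I*pi/7)  exp(-4*I*pi/7)  exp(-2*I*pi/7)
  chi_2          1             exp(4*I*pi/7)   exp(-6*I*pi/7)  exp(-2*I*pi/7)  exp(2*I*pi/7)   exp(6*I*pi/7)   exp(-4*I*pi/7)
  chi_3          1             exp(6*I*pi/7)   exp(-2*I*pi/7)  exp(4*I*pi/7)   exp(-4*I*pi/7)  exp(2*I*pi/7)   exp(-6*I*pi/7)
  chi_4          1             exp(-6*I*pi/7)  exp(2*I*pi/7)   exp(-4*I*pi/7)  exp(4*I*pi/7)   exp(-2*I*pi/7)  exp(6*I*pi/7) 
  chi_5          1             exp(-4*I*pi/7)  exp(6*I*pi/7)   exp(2*I*pi/7)   exp(-2*I*pi/7)  exp(-6*I*pi/7)  exp(4*I*pi/7) 
  chi_6          1             exp(-2*I*pi/7)  exp(-4*I*pi/7)  exp(-6*I*pi/7)  exp(6*I*pi/7)   exp(4*I*pi/7)   exp(2*I*pi/7) 

Spot check: chi_3(6) = zeta_7^(3*6) = zeta_7^18 = exp(-6*I*pi/7).

Explanation: Z/7Z is abelian, so all 7 irreducible complex representations are 1-dimensional. They are given by chi_k(m) = zeta_7^(k*m) for k = 0,...,6. Row orthogonality: sum_m chi_k(m) conj(chi_l(m)) = 7 * [k = l].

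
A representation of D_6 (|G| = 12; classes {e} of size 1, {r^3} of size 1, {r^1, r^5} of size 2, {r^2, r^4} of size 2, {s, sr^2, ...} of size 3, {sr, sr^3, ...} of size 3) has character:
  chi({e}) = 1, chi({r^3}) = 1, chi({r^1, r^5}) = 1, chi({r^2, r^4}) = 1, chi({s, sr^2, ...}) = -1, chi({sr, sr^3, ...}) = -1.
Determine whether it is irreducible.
Irreducible: <chi, chi> = 1.

Working: <chi, chi> = (1/|G|) sum_C |C| * |chi(C)|^2 = (1/12)[1*|1|^2 + 1*|1|^2 + 2*|1|^2 + 2*|1|^2 + 3*|-1|^2 + 3*|-1|^2]
  = (1/12)[(1) + (1) + (2) + (2) + (3) + (3)] = 12/12 = 1.
A character is irreducible iff <chi, chi> = 1, so this representation is irreducible.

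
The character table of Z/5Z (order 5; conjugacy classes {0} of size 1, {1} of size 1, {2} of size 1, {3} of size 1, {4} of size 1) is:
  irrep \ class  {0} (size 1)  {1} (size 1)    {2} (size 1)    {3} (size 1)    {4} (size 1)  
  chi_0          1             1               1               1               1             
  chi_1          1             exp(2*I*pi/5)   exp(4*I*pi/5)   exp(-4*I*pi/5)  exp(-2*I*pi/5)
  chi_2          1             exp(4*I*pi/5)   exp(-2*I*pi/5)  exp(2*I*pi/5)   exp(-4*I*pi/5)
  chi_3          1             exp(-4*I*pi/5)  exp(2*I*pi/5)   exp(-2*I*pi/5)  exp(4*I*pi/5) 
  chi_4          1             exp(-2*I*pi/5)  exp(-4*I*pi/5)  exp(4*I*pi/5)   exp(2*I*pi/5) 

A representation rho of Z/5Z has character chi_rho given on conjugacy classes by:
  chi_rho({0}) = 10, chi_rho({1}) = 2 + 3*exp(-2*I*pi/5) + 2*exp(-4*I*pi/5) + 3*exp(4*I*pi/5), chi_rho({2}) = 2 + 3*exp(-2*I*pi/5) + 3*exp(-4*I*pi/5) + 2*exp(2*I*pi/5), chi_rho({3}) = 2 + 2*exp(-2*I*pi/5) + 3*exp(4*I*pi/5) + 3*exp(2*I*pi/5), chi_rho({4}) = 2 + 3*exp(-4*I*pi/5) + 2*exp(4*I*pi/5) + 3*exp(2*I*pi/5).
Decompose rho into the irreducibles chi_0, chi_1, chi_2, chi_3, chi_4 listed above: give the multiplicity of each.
Multiplicities: chi_0: 2, chi_1: 0, chi_2: 3, chi_3: 2, chi_4: 3.

Why: Use <chi_rho, chi> = (1/|G|) sum_C |C| * chi_rho(C) * conj(chi(C)) with |G| = 5 for each irreducible chi in the table:
  <chi_rho, chi_0> = (1/5)[1*(10)*conj(1) + 1*(2 + 3*exp(-2*I*pi/5) + 2*exp(-4*I*pi/5) + 3*exp(4*I*pi/5))*conj(1) + 1*(2 + 3*exp(-2*I*pi/5) + 3*exp(-4*I*pi/5) + 2*exp(2*I*pi/5))*conj(1) + 1*(2 + 2*exp(-2*I*pi/5) + 3*exp(4*I*pi/5) + 3*exp(2*I*pi/5))*conj(1) + 1*(2 + 3*exp(-4*I*pi/5) + 2*exp(4*I*pi/5) + 3*exp(2*I*pi/5))*conj(1)]
      = (1/5)[(10) + (2 + 3*exp(-2*I*pi/5) + 2*exp(-4*I*pi/5) + 3*exp(4*I*pi/5)) + (2 + 3*exp(-2*I*pi/5) + 3*exp(-4*I*pi/5) + 2*exp(2*I*pi/5)) + (2 + 2*exp(-2*I*pi/5) + 3*exp(4*I*pi/5) + 3*exp(2*I*pi/5)) + (2 + 3*exp(-4*I*pi/5) + 2*exp(4*I*pi/5) + 3*exp(2*I*pi/5))] = 10/5 = 2
  <chi_rho, chi_1> = (1/5)[1*(10)*conj(1) + 1*(2 + 3*exp(-2*I*pi/5) + 2*exp(-4*I*pi/5) + 3*exp(4*I*pi/5))*conj(exp(2*I*pi/5)) + 1*(2 + 3*exp(-2*I*pi/5) + 3*exp(-4*I*pi/5) + 2*exp(2*I*pi/5))*conj(exp(4*I*pi/5)) + 1*(2 + 2*exp(-2*I*pi/5) + 3*exp(4*I*pi/5) + 3*exp(2*I*pi/5))*conj(exp(-4*I*pi/5)) + 1*(2 + 3*exp(-4*I*pi/5) + 2*exp(4*I*pi/5) + 3*exp(2*I*pi/5))*conj(exp(-2*I*pi/5))]
      = (1/5)[(10) + (2*exp(-2*I*pi/5) + 3*exp(-4*I*pi/5) + 2*exp(4*I*pi/5) + 3*exp(2*I*pi/5)) + (2*exp(-2*I*pi/5) + 2*exp(-4*I*pi/5) + 3*exp(4*I*pi/5) + 3*exp(2*I*pi/5)) + (3*exp(-2*I*pi/5) + 3*exp(-4*I*pi/5) + 2*exp(4*I*pi/5) + 2*exp(2*I*pi/5)) + (3*exp(-2*I*pi/5) + 2*exp(-4*I*pi/5) + 3*exp(4*I*pi/5) + 2*exp(2*I*pi/5))] = 0/5 = 0
  <chi_rho, chi_2> = (1/5)[1*(10)*conj(1) + 1*(2 + 3*exp(-2*I*pi/5) + 2*exp(-4*I*pi/5) + 3*exp(4*I*pi/5))*conj(exp(4*I*pi/5)) + 1*(2 + 3*exp(-2*I*pi/5) + 3*exp(-4*I*pi/5) + 2*exp(2*I*pi/5))*conj(exp(-2*I*pi/5)) + 1*(2 + 2*exp(-2*I*pi/5) + 3*exp(4*I*pi/5) + 3*exp(2*I*pi/5))*conj(exp(2*I*pi/5)) + 1*(2 + 3*exp(-4*I*pi/5) + 2*exp(4*I*pi/5) + 3*exp(2*I*pi/5))*conj(exp(-4*I*pi/5))]
      = (1/5)[(10) + (3 + 2*exp(-4*I*pi/5) + 3*exp(4*I*pi/5) + 2*exp(2*I*pi/5)) + (3 + 3*exp(-2*I*pi/5) + 2*exp(4*I*pi/5) + 2*exp(2*I*pi/5)) + (3 + 2*exp(-2*I*pi/5) + 2*exp(-4*I*pi/5) + 3*exp(2*I*pi/5)) + (3 + 2*exp(-2*I*pi/5) + 3*exp(-4*I*pi/5) + 2*exp(4*I*pi/5))] = 15/5 = 3
  <chi_rho, chi_3> = (1/5)[1*(10)*conj(1) + 1*(2 + 3*exp(-2*I*pi/5) + 2*exp(-4*I*pi/5) + 3*exp(4*I*pi/5))*conj(exp(-4*I*pi/5)) + 1*(2 + 3*exp(-2*I*pi/5) + 3*exp(-4*I*pi/5) + 2*exp(2*I*pi/5))*conj(exp(2*I*pi/5)) + 1*(2 + 2*exp(-2*I*pi/5) + 3*exp(4*I*pi/5) + 3*exp(2*I*pi/5))*conj(exp(-2*I*pi/5)) + 1*(2 + 3*exp(-4*I*pi/5) + 2*exp(4*I*pi/5) + 3*exp(2*I*pi/5))*conj(exp(4*I*pi/5))]
      = (1/5)[(10) + (2 + 3*exp(-2*I*pi/5) + 2*exp(4*I*pi/5) + 3*exp(2*I*pi/5)) + (2 + 2*exp(-2*I*pi/5) + 3*exp(-4*I*pi/5) + 3*exp(4*I*pi/5)) + (2 + 3*exp(-4*I*pi/5) + 3*exp(4*I*pi/5) + 2*exp(2*I*pi/5)) + (2 + 3*exp(-2*I*pi/5) + 2*exp(-4*I*pi/5) + 3*exp(2*I*pi/5))] = 10/5 = 2
  <chi_rho, chi_4> = (1/5)[1*(10)*conj(1) + 1*(2 + 3*exp(-2*I*pi/5) + 2*exp(-4*I*pi/5) + 3*exp(4*I*pi/5))*conj(exp(-2*I*pi/5)) + 1*(2 + 3*exp(-2*I*pi/5) + 3*exp(-4*I*pi/5) + 2*exp(2*I*pi/5))*conj(exp(-4*I*pi/5)) + 1*(2 + 2*exp(-2*I*pi/5) + 3*exp(4*I*pi/5) + 3*exp(2*I*pi/5))*conj(exp(4*I*pi/5)) + 1*(2 + 3*exp(-4*I*pi/5) + 2*exp(4*I*pi/5) + 3*exp(2*I*pi/5))*conj(exp(2*I*pi/5))]
      = (1/5)[(10) + (3 + 2*exp(-2*I*pi/5) + 3*exp(-4*I*pi/5) + 2*exp(2*I*pi/5)) + (3 + 2*exp(-4*I*pi/5) + 2*exp(4*I*pi/5) + 3*exp(2*I*pi/5)) + (3 + 3*exp(-2*I*pi/5) + 2*exp(-4*I*pi/5) + 2*exp(4*I*pi/5)) + (3 + 2*exp(-2*I*pi/5) + 3*exp(4*I*pi/5) + 2*exp(2*I*pi/5))] = 15/5 = 3
(Exp terms are combined using exp(i*s)*conj(exp(i*t)) = exp(i*(s-t)), and sums of them are collapsed using the identity that for every m > 1 the m distinct m-th roots of unity sum to 0, e.g. 1 + exp(2*I*pi/3) + exp(-2*I*pi/3) = 0.)
Dimension check: dim(rho) = sum (mult * dim) = 2*1 + 0*1 + 3*1 + 2*1 + 3*1 = 10 = chi_rho(e) = 10.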